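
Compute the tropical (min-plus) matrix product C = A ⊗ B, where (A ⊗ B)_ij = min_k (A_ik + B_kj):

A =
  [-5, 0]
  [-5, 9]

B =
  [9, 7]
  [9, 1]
A ⊗ B =
  [4, 1]
  [4, 2]

Apply the min-plus product entry-by-entry:
  C[0][0] = min over k of (A[0][0] + B[0][0] = -5 + 9 = 4, A[0][1] + B[1][0] = 0 + 9 = 9) = 4 (attained at k = 0)
  C[0][1] = min over k of (A[0][0] + B[0][1] = -5 + 7 = 2, A[0][1] + B[1][1] = 0 + 1 = 1) = 1 (attained at k = 1)
  C[1][0] = min over k of (A[1][0] + B[0][0] = -5 + 9 = 4, A[1][1] + B[1][0] = 9 + 9 = 18) = 4 (attained at k = 0)
  C[1][1] = min over k of (A[1][0] + B[0][1] = -5 + 7 = 2, A[1][1] + B[1][1] = 9 + 1 = 10) = 2 (attained at k = 0)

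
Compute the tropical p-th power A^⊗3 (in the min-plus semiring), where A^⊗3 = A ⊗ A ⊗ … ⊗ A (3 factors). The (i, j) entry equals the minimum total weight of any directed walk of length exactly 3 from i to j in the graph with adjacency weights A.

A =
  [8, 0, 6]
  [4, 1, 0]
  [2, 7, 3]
A^⊗3 =
  [2, 2, 1]
  [3, 2, 2]
  [6, 3, 2]

Each entry (A^⊗3)_ij equals the minimum over all length-3 walks i = v_0 → v_1 → … → v_3 = j of Σ_t A[v_t][v_{t+1}]. For example, for (i, j) = (0, 2) we minimise over 9 possible intermediate vertex sequences; the minimum is 1, attained along the walk 0 → 1 → 1 → 2.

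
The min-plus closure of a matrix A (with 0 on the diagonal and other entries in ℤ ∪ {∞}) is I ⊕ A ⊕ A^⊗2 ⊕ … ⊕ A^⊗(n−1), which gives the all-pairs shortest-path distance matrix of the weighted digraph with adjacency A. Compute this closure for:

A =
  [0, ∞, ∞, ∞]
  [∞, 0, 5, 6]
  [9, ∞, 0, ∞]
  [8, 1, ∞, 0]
Closure =
  [0, ∞, ∞, ∞]
  [14, 0, 5, 6]
  [9, ∞, 0, ∞]
  [8, 1, 6, 0]

This is the Floyd-Warshall all-pairs shortest-path computation. For each intermediate vertex k = 0, 1, …, 3, update dist[i][j] ← min(dist[i][j], dist[i][k] + dist[k][j]). The final matrix gives, for each (i, j), the minimum total weight of any directed path from i to j (possibly empty when i = j).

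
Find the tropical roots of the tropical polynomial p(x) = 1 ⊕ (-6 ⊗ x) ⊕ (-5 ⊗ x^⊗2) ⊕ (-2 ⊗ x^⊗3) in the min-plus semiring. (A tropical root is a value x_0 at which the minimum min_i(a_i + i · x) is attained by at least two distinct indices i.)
Roots: {-3, -1, 7}

Each tropical root is a break point of the lower envelope of the lines y = a_i + i · x (there are 4 lines, with slopes 0, 1, ..., 3). Only the lines that attain the minimum somewhere contribute to roots; other lines are dominated. Here the surviving (envelope) indices are i = 3, i = 2, i = 1, i = 0.
Intersections between consecutive envelope lines give the roots: for adjacent envelope indices i < j the intersection is x = (a_i − a_j) / (j − i). Reading off the sorted break points: {-3, -1, 7}.
Verification: at each break x_0, at least two indices attain the minimum of min_i(a_i + i · x_0).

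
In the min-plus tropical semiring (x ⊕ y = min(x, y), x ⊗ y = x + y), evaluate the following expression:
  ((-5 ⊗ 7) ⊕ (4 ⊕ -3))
((-5 ⊗ 7) ⊕ (4 ⊕ -3)) = -3

Expand innermost to outermost. Recall ⊕ takes the minimum of its arguments and ⊗ takes their sum. Working out the expression ((-5 ⊗ 7) ⊕ (4 ⊕ -3)) gives -3.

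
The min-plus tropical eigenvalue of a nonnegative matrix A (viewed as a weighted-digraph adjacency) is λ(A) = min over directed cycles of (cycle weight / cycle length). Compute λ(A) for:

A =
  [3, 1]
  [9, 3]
λ(A) = 3

Enumerate directed cycles and compute their means (weight / length). Sample:
  cycle 0 → 0: weight = 3, length = 1, mean = 3/1 ≈ 3.000
  cycle 1 → 1: weight = 3, length = 1, mean = 3/1 ≈ 3.000
  cycle 0 → 1 → 0: weight = 10, length = 2, mean = 10/2 ≈ 5.000
  cycle 1 → 0 → 1: weight = 10, length = 2, mean = 10/2 ≈ 5.000
Minimum mean = 3.000, attained e.g. along the cycle 0 → 0 with weight 3 and length 1. So λ(A) = 3/1 = 3.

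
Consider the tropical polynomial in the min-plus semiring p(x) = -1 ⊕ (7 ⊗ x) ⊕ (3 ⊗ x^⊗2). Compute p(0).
p(0) = -1

A tropical monomial a ⊗ x^⊗i evaluates to a + i · x. Evaluating each term at x = 0:
  Term 0 contributes -1 + 0 · 0 = -1
  Term 1 contributes 7 + 1 · 0 = 7
  Term 2 contributes 3 + 2 · 0 = 3
p(0) = ⊕ of these = min[-1, 7, 3] = -1.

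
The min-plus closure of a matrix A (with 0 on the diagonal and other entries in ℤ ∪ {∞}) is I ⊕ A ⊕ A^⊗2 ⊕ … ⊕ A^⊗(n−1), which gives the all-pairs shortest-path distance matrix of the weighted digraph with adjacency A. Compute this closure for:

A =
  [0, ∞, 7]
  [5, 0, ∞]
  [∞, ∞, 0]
Closure =
  [0, ∞, 7]
  [5, 0, 12]
  [∞, ∞, 0]

This is the Floyd-Warshall all-pairs shortest-path computation. For each intermediate vertex k = 0, 1, …, 2, update dist[i][j] ← min(dist[i][j], dist[i][k] + dist[k][j]). The final matrix gives, for each (i, j), the minimum total weight of any directed path from i to j (possibly empty when i = j).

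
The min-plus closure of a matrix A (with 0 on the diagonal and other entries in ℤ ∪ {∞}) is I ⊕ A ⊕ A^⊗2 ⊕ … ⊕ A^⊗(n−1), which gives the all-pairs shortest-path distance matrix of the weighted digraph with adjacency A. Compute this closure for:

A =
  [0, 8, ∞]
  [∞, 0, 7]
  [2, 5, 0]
Closure =
  [0, 8, 15]
  [9, 0, 7]
  [2, 5, 0]

This is the Floyd-Warshall all-pairs shortest-path computation. For each intermediate vertex k = 0, 1, …, 2, update dist[i][j] ← min(dist[i][j], dist[i][k] + dist[k][j]). The final matrix gives, for each (i, j), the minimum total weight of any directed path from i to j (possibly empty when i = j).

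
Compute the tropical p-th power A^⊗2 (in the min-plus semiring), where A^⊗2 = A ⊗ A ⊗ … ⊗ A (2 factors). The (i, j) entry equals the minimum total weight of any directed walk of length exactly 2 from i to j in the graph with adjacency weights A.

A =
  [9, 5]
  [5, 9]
A^⊗2 =
  [10, 14]
  [14, 10]

Each entry (A^⊗2)_ij equals the minimum over all length-2 walks i = v_0 → v_1 → … → v_2 = j of Σ_t A[v_t][v_{t+1}]. For example, for (i, j) = (0, 1) we minimise over 2 possible intermediate vertex sequences; the minimum is 14, attained along the walk 0 → 0 → 1.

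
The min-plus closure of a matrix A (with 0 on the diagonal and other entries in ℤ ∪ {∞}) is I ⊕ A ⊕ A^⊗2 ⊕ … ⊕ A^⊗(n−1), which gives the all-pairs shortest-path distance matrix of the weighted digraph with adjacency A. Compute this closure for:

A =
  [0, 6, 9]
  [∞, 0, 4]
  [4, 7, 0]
Closure =
  [0, 6, 9]
  [8, 0, 4]
  [4, 7, 0]

This is the Floyd-Warshall all-pairs shortest-path computation. For each intermediate vertex k = 0, 1, …, 2, update dist[i][j] ← min(dist[i][j], dist[i][k] + dist[k][j]). The final matrix gives, for each (i, j), the minimum total weight of any directed path from i to j (possibly empty when i = j).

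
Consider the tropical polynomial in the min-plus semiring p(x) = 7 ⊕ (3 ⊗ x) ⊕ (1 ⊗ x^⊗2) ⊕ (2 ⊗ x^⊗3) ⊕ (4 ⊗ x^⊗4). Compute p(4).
p(4) = 7

A tropical monomial a ⊗ x^⊗i evaluates to a + i · x. Evaluating each term at x = 4:
  Term 0 contributes 7 + 0 · 4 = 7
  Term 1 contributes 3 + 1 · 4 = 7
  Term 2 contributes 1 + 2 · 4 = 9
  Term 3 contributes 2 + 3 · 4 = 14
  Term 4 contributes 4 + 4 · 4 = 20
p(4) = ⊕ of these = min[7, 7, 9, 14, 20] = 7.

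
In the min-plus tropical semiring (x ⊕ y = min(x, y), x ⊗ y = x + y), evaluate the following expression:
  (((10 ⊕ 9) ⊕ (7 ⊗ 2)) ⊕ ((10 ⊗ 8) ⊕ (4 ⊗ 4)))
(((10 ⊕ 9) ⊕ (7 ⊗ 2)) ⊕ ((10 ⊗ 8) ⊕ (4 ⊗ 4))) = 8

Expand innermost to outermost. Recall ⊕ takes the minimum of its arguments and ⊗ takes their sum. Working out the expression (((10 ⊕ 9) ⊕ (7 ⊗ 2)) ⊕ ((10 ⊗ 8) ⊕ (4 ⊗ 4))) gives 8.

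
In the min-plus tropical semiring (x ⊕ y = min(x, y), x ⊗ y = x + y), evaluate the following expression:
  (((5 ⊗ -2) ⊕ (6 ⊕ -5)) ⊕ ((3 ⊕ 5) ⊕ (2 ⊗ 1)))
(((5 ⊗ -2) ⊕ (6 ⊕ -5)) ⊕ ((3 ⊕ 5) ⊕ (2 ⊗ 1))) = -5

Expand innermost to outermost. Recall ⊕ takes the minimum of its arguments and ⊗ takes their sum. Working out the expression (((5 ⊗ -2) ⊕ (6 ⊕ -5)) ⊕ ((3 ⊕ 5) ⊕ (2 ⊗ 1))) gives -5.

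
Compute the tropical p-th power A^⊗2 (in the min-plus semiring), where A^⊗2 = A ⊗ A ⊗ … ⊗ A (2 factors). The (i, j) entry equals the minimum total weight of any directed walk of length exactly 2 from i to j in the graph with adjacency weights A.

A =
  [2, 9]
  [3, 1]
A^⊗2 =
  [4, 10]
  [4, 2]

Each entry (A^⊗2)_ij equals the minimum over all length-2 walks i = v_0 → v_1 → … → v_2 = j of Σ_t A[v_t][v_{t+1}]. For example, for (i, j) = (0, 1) we minimise over 2 possible intermediate vertex sequences; the minimum is 10, attained along the walk 0 → 1 → 1.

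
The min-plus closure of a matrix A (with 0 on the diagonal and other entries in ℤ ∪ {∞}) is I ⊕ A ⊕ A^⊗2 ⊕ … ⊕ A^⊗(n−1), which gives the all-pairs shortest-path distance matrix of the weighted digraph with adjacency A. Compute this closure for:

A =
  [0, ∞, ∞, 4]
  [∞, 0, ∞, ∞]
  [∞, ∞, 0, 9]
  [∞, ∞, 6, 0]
Closure =
  [0, ∞, 10, 4]
  [∞, 0, ∞, ∞]
  [∞, ∞, 0, 9]
  [∞, ∞, 6, 0]

This is the Floyd-Warshall all-pairs shortest-path computation. For each intermediate vertex k = 0, 1, …, 3, update dist[i][j] ← min(dist[i][j], dist[i][k] + dist[k][j]). The final matrix gives, for each (i, j), the minimum total weight of any directed path from i to j (possibly empty when i = j).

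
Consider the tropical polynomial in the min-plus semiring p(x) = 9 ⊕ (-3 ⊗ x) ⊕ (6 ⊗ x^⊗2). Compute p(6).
p(6) = 3

A tropical monomial a ⊗ x^⊗i evaluates to a + i · x. Evaluating each term at x = 6:
  Term 0 contributes 9 + 0 · 6 = 9
  Term 1 contributes -3 + 1 · 6 = 3
  Term 2 contributes 6 + 2 · 6 = 18
p(6) = ⊕ of these = min[9, 3, 18] = 3.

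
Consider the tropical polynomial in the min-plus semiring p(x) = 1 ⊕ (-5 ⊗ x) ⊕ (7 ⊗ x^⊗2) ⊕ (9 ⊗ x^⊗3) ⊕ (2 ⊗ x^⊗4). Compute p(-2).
p(-2) = -7

A tropical monomial a ⊗ x^⊗i evaluates to a + i · x. Evaluating each term at x = -2:
  Term 0 contributes 1 + 0 · -2 = 1
  Term 1 contributes -5 + 1 · -2 = -7
  Term 2 contributes 7 + 2 · -2 = 3
  Term 3 contributes 9 + 3 · -2 = 3
  Term 4 contributes 2 + 4 · -2 = -6
p(-2) = ⊕ of these = min[1, -7, 3, 3, -6] = -7.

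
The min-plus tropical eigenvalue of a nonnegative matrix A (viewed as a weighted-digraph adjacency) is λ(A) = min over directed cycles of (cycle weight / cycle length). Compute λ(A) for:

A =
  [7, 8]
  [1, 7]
λ(A) = 9/2

Enumerate directed cycles and compute their means (weight / length). Sample:
  cycle 0 → 0: weight = 7, length = 1, mean = 7/1 ≈ 7.000
  cycle 1 → 1: weight = 7, length = 1, mean = 7/1 ≈ 7.000
  cycle 0 → 1 → 0: weight = 9, length = 2, mean = 9/2 ≈ 4.500
  cycle 1 → 0 → 1: weight = 9, length = 2, mean = 9/2 ≈ 4.500
Minimum mean = 4.500, attained e.g. along the cycle 0 → 1 → 0 with weight 9 and length 2. So λ(A) = 9/2 = 9/2.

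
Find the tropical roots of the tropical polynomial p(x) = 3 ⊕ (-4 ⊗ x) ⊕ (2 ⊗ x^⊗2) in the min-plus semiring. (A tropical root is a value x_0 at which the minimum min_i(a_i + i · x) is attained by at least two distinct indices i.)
Roots: {-6, 7}

Each tropical root is a break point of the lower envelope of the lines y = a_i + i · x (there are 3 lines, with slopes 0, 1, ..., 2). Only the lines that attain the minimum somewhere contribute to roots; other lines are dominated. Here the surviving (envelope) indices are i = 2, i = 1, i = 0.
Intersections between consecutive envelope lines give the roots: for adjacent envelope indices i < j the intersection is x = (a_i − a_j) / (j − i). Reading off the sorted break points: {-6, 7}.
Verification: at each break x_0, at least two indices attain the minimum of min_i(a_i + i · x_0).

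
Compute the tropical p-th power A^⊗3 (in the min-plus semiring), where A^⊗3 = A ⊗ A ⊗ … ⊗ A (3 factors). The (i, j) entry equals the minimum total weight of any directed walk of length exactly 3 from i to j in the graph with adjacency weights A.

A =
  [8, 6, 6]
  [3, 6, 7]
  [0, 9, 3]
A^⊗3 =
  [9, 12, 12]
  [9, 13, 12]
  [6, 9, 9]

Each entry (A^⊗3)_ij equals the minimum over all length-3 walks i = v_0 → v_1 → … → v_3 = j of Σ_t A[v_t][v_{t+1}]. For example, for (i, j) = (0, 2) we minimise over 9 possible intermediate vertex sequences; the minimum is 12, attained along the walk 0 → 2 → 0 → 2.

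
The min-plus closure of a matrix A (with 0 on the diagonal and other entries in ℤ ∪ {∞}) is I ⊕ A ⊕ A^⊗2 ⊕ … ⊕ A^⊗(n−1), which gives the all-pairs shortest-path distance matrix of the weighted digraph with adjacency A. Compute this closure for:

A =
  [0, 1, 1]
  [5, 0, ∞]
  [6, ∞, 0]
Closure =
  [0, 1, 1]
  [5, 0, 6]
  [6, 7, 0]

This is the Floyd-Warshall all-pairs shortest-path computation. For each intermediate vertex k = 0, 1, …, 2, update dist[i][j] ← min(dist[i][j], dist[i][k] + dist[k][j]). The final matrix gives, for each (i, j), the minimum total weight of any directed path from i to j (possibly empty when i = j).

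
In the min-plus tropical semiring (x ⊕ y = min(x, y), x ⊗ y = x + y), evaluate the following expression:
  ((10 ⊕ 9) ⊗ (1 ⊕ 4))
((10 ⊕ 9) ⊗ (1 ⊕ 4)) = 10

Expand innermost to outermost. Recall ⊕ takes the minimum of its arguments and ⊗ takes their sum. Working out the expression ((10 ⊕ 9) ⊗ (1 ⊕ 4)) gives 10.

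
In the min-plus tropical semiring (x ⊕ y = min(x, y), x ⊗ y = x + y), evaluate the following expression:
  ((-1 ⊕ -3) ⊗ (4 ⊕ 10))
((-1 ⊕ -3) ⊗ (4 ⊕ 10)) = 1

Expand innermost to outermost. Recall ⊕ takes the minimum of its arguments and ⊗ takes their sum. Working out the expression ((-1 ⊕ -3) ⊗ (4 ⊕ 10)) gives 1.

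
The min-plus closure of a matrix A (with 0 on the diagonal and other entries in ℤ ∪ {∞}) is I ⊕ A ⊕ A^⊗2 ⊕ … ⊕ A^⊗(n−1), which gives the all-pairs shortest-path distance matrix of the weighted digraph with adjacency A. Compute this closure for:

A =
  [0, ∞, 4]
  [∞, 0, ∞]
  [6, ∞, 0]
Closure =
  [0, ∞, 4]
  [∞, 0, ∞]
  [6, ∞, 0]

This is the Floyd-Warshall all-pairs shortest-path computation. For each intermediate vertex k = 0, 1, …, 2, update dist[i][j] ← min(dist[i][j], dist[i][k] + dist[k][j]). The final matrix gives, for each (i, j), the minimum total weight of any directed path from i to j (possibly empty when i = j).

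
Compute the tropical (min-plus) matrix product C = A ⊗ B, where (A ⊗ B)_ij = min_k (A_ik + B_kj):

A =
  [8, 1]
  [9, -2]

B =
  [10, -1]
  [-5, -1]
A ⊗ B =
  [-4, 0]
  [-7, -3]

Apply the min-plus product entry-by-entry:
  C[0][0] = min over k of (A[0][0] + B[0][0] = 8 + 10 = 18, A[0][1] + B[1][0] = 1 + -5 = -4) = -4 (attained at k = 1)
  C[0][1] = min over k of (A[0][0] + B[0][1] = 8 + -1 = 7, A[0][1] + B[1][1] = 1 + -1 = 0) = 0 (attained at k = 1)
  C[1][0] = min over k of (A[1][0] + B[0][0] = 9 + 10 = 19, A[1][1] + B[1][0] = -2 + -5 = -7) = -7 (attained at k = 1)
  C[1][1] = min over k of (A[1][0] + B[0][1] = 9 + -1 = 8, A[1][1] + B[1][1] = -2 + -1 = -3) = -3 (attained at k = 1)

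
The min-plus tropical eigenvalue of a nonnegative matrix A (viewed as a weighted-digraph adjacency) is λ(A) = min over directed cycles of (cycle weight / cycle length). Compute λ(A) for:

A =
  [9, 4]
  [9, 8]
λ(A) = 13/2

Enumerate directed cycles and compute their means (weight / length). Sample:
  cycle 0 → 0: weight = 9, length = 1, mean = 9/1 ≈ 9.000
  cycle 1 → 1: weight = 8, length = 1, mean = 8/1 ≈ 8.000
  cycle 0 → 1 → 0: weight = 13, length = 2, mean = 13/2 ≈ 6.500
  cycle 1 → 0 → 1: weight = 13, length = 2, mean = 13/2 ≈ 6.500
Minimum mean = 6.500, attained e.g. along the cycle 0 → 1 → 0 with weight 13 and length 2. So λ(A) = 13/2 = 13/2.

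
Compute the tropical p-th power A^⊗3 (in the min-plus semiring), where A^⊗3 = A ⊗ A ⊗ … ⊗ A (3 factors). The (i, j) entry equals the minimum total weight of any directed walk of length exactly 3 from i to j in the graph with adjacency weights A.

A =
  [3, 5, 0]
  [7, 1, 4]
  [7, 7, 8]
A^⊗3 =
  [9, 7, 6]
  [9, 3, 6]
  [13, 9, 10]

Each entry (A^⊗3)_ij equals the minimum over all length-3 walks i = v_0 → v_1 → … → v_3 = j of Σ_t A[v_t][v_{t+1}]. For example, for (i, j) = (0, 2) we minimise over 9 possible intermediate vertex sequences; the minimum is 6, attained along the walk 0 → 0 → 0 → 2.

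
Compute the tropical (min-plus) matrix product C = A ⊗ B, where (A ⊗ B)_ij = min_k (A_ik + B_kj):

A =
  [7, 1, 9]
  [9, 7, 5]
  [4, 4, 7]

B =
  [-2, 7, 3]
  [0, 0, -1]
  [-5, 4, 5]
A ⊗ B =
  [1, 1, 0]
  [0, 7, 6]
  [2, 4, 3]

Apply the min-plus product entry-by-entry:
  C[0][0] = min over k of (A[0][0] + B[0][0] = 7 + -2 = 5, A[0][1] + B[1][0] = 1 + 0 = 1, A[0][2] + B[2][0] = 9 + -5 = 4) = 1 (attained at k = 1)
  C[0][1] = min over k of (A[0][0] + B[0][1] = 7 + 7 = 14, A[0][1] + B[1][1] = 1 + 0 = 1, A[0][2] + B[2][1] = 9 + 4 = 13) = 1 (attained at k = 1)
  C[0][2] = min over k of (A[0][0] + B[0][2] = 7 + 3 = 10, A[0][1] + B[1][2] = 1 + -1 = 0, A[0][2] + B[2][2] = 9 + 5 = 14) = 0 (attained at k = 1)
  C[1][0] = min over k of (A[1][0] + B[0][0] = 9 + -2 = 7, A[1][1] + B[1][0] = 7 + 0 = 7, A[1][2] + B[2][0] = 5 + -5 = 0) = 0 (attained at k = 2)
  C[1][1] = min over k of (A[1][0] + B[0][1] = 9 + 7 = 16, A[1][1] + B[1][1] = 7 + 0 = 7, A[1][2] + B[2][1] = 5 + 4 = 9) = 7 (attained at k = 1)
  C[1][2] = min over k of (A[1][0] + B[0][2] = 9 + 3 = 12, A[1][1] + B[1][2] = 7 + -1 = 6, A[1][2] + B[2][2] = 5 + 5 = 10) = 6 (attained at k = 1)
  C[2][0] = min over k of (A[2][0] + B[0][0] = 4 + -2 = 2, A[2][1] + B[1][0] = 4 + 0 = 4, A[2][2] + B[2][0] = 7 + -5 = 2) = 2 (attained at k = 0)
  C[2][1] = min over k of (A[2][0] + B[0][1] = 4 + 7 = 11, A[2][1] + B[1][1] = 4 + 0 = 4, A[2][2] + B[2][1] = 7 + 4 = 11) = 4 (attained at k = 1)
  C[2][2] = min over k of (A[2][0] + B[0][2] = 4 + 3 = 7, A[2][1] + B[1][2] = 4 + -1 = 3, A[2][2] + B[2][2] = 7 + 5 = 12) = 3 (attained at k = 1)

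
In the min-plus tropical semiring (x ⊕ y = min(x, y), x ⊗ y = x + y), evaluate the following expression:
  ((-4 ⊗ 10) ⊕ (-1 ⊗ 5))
((-4 ⊗ 10) ⊕ (-1 ⊗ 5)) = 4

Expand innermost to outermost. Recall ⊕ takes the minimum of its arguments and ⊗ takes their sum. Working out the expression ((-4 ⊗ 10) ⊕ (-1 ⊗ 5)) gives 4.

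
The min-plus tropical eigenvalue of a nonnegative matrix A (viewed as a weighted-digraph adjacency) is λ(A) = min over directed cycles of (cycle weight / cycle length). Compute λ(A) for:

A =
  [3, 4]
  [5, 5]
λ(A) = 3

Enumerate directed cycles and compute their means (weight / length). Sample:
  cycle 0 → 0: weight = 3, length = 1, mean = 3/1 ≈ 3.000
  cycle 1 → 1: weight = 5, length = 1, mean = 5/1 ≈ 5.000
  cycle 0 → 1 → 0: weight = 9, length = 2, mean = 9/2 ≈ 4.500
  cycle 1 → 0 → 1: weight = 9, length = 2, mean = 9/2 ≈ 4.500
Minimum mean = 3.000, attained e.g. along the cycle 0 → 0 with weight 3 and length 1. So λ(A) = 3/1 = 3.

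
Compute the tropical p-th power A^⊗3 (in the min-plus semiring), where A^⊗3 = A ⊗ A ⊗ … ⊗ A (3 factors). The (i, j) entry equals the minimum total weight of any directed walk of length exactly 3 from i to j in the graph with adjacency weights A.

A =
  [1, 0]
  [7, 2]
A^⊗3 =
  [3, 2]
  [9, 6]

Each entry (A^⊗3)_ij equals the minimum over all length-3 walks i = v_0 → v_1 → … → v_3 = j of Σ_t A[v_t][v_{t+1}]. For example, for (i, j) = (0, 1) we minimise over 4 possible intermediate vertex sequences; the minimum is 2, attained along the walk 0 → 0 → 0 → 1.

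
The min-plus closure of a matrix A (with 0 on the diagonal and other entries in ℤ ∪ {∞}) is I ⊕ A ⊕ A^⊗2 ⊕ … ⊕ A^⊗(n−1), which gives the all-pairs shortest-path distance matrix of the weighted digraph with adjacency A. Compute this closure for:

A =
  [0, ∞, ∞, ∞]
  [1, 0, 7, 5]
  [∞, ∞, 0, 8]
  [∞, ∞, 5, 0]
Closure =
  [0, ∞, ∞, ∞]
  [1, 0, 7, 5]
  [∞, ∞, 0, 8]
  [∞, ∞, 5, 0]

This is the Floyd-Warshall all-pairs shortest-path computation. For each intermediate vertex k = 0, 1, …, 3, update dist[i][j] ← min(dist[i][j], dist[i][k] + dist[k][j]). The final matrix gives, for each (i, j), the minimum total weight of any directed path from i to j (possibly empty when i = j).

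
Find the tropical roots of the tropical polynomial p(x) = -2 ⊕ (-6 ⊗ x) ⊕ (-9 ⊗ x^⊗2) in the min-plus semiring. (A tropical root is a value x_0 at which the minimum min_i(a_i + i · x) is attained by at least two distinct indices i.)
Roots: {3, 4}

Each tropical root is a break point of the lower envelope of the lines y = a_i + i · x (there are 3 lines, with slopes 0, 1, ..., 2). Only the lines that attain the minimum somewhere contribute to roots; other lines are dominated. Here the surviving (envelope) indices are i = 2, i = 1, i = 0.
Intersections between consecutive envelope lines give the roots: for adjacent envelope indices i < j the intersection is x = (a_i − a_j) / (j − i). Reading off the sorted break points: {3, 4}.
Verification: at each break x_0, at least two indices attain the minimum of min_i(a_i + i · x_0).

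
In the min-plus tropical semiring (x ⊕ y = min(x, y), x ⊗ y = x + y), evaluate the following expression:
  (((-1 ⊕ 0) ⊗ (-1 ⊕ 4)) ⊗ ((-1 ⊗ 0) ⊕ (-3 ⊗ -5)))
(((-1 ⊕ 0) ⊗ (-1 ⊕ 4)) ⊗ ((-1 ⊗ 0) ⊕ (-3 ⊗ -5))) = -10

Expand innermost to outermost. Recall ⊕ takes the minimum of its arguments and ⊗ takes their sum. Working out the expression (((-1 ⊕ 0) ⊗ (-1 ⊕ 4)) ⊗ ((-1 ⊗ 0) ⊕ (-3 ⊗ -5))) gives -10.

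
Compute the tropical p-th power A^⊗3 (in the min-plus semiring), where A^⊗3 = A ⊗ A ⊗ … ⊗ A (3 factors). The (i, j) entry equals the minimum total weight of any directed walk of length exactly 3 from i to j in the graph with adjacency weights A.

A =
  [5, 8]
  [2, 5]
A^⊗3 =
  [15, 18]
  [12, 15]

Each entry (A^⊗3)_ij equals the minimum over all length-3 walks i = v_0 → v_1 → … → v_3 = j of Σ_t A[v_t][v_{t+1}]. For example, for (i, j) = (0, 1) we minimise over 4 possible intermediate vertex sequences; the minimum is 18, attained along the walk 0 → 0 → 0 → 1.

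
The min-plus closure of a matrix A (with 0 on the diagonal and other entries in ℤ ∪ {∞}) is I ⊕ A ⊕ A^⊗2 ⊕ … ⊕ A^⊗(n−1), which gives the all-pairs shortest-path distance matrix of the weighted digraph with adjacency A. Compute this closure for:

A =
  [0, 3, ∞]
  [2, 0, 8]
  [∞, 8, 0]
Closure =
  [0, 3, 11]
  [2, 0, 8]
  [10, 8, 0]

This is the Floyd-Warshall all-pairs shortest-path computation. For each intermediate vertex k = 0, 1, …, 2, update dist[i][j] ← min(dist[i][j], dist[i][k] + dist[k][j]). The final matrix gives, for each (i, j), the minimum total weight of any directed path from i to j (possibly empty when i = j).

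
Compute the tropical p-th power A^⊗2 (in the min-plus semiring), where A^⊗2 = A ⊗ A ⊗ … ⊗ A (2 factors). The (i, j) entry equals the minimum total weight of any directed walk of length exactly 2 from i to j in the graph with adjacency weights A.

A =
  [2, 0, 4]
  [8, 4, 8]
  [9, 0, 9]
A^⊗2 =
  [4, 2, 6]
  [10, 8, 12]
  [8, 4, 8]

Each entry (A^⊗2)_ij equals the minimum over all length-2 walks i = v_0 → v_1 → … → v_2 = j of Σ_t A[v_t][v_{t+1}]. For example, for (i, j) = (0, 2) we minimise over 3 possible intermediate vertex sequences; the minimum is 6, attained along the walk 0 → 0 → 2.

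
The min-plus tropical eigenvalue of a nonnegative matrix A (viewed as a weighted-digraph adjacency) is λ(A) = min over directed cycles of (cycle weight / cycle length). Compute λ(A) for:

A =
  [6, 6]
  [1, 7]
λ(A) = 7/2

Enumerate directed cycles and compute their means (weight / length). Sample:
  cycle 0 → 0: weight = 6, length = 1, mean = 6/1 ≈ 6.000
  cycle 1 → 1: weight = 7, length = 1, mean = 7/1 ≈ 7.000
  cycle 0 → 1 → 0: weight = 7, length = 2, mean = 7/2 ≈ 3.500
  cycle 1 → 0 → 1: weight = 7, length = 2, mean = 7/2 ≈ 3.500
Minimum mean = 3.500, attained e.g. along the cycle 0 → 1 → 0 with weight 7 and length 2. So λ(A) = 7/2 = 7/2.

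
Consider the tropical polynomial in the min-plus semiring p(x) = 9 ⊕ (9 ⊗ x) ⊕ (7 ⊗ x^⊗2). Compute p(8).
p(8) = 9

A tropical monomial a ⊗ x^⊗i evaluates to a + i · x. Evaluating each term at x = 8:
  Term 0 contributes 9 + 0 · 8 = 9
  Term 1 contributes 9 + 1 · 8 = 17
  Term 2 contributes 7 + 2 · 8 = 23
p(8) = ⊕ of these = min[9, 17, 23] = 9.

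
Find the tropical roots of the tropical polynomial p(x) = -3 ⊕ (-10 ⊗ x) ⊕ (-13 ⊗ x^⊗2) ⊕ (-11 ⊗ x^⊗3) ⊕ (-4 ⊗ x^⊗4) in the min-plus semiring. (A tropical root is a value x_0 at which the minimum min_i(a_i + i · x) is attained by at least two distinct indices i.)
Roots: {-7, -2, 3, 7}

Each tropical root is a break point of the lower envelope of the lines y = a_i + i · x (there are 5 lines, with slopes 0, 1, ..., 4). Only the lines that attain the minimum somewhere contribute to roots; other lines are dominated. Here the surviving (envelope) indices are i = 4, i = 3, i = 2, i = 1, i = 0.
Intersections between consecutive envelope lines give the roots: for adjacent envelope indices i < j the intersection is x = (a_i − a_j) / (j − i). Reading off the sorted break points: {-7, -2, 3, 7}.
Verification: at each break x_0, at least two indices attain the minimum of min_i(a_i + i · x_0).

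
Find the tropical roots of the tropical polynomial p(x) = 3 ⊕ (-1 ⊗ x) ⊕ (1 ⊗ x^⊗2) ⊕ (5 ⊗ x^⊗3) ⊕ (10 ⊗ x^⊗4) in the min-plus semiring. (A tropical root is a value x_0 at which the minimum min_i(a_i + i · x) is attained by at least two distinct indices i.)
Roots: {-5, -4, -2, 4}

Each tropical root is a break point of the lower envelope of the lines y = a_i + i · x (there are 5 lines, with slopes 0, 1, ..., 4). Only the lines that attain the minimum somewhere contribute to roots; other lines are dominated. Here the surviving (envelope) indices are i = 4, i = 3, i = 2, i = 1, i = 0.
Intersections between consecutive envelope lines give the roots: for adjacent envelope indices i < j the intersection is x = (a_i − a_j) / (j − i). Reading off the sorted break points: {-5, -4, -2, 4}.
Verification: at each break x_0, at least two indices attain the minimum of min_i(a_i + i · x_0).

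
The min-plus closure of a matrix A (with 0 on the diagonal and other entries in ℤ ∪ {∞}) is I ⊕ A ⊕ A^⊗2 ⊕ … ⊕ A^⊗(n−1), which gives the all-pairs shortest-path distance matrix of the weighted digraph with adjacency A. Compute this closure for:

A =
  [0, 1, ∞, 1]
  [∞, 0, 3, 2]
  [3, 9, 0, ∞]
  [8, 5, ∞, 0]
Closure =
  [0, 1, 4, 1]
  [6, 0, 3, 2]
  [3, 4, 0, 4]
  [8, 5, 8, 0]

This is the Floyd-Warshall all-pairs shortest-path computation. For each intermediate vertex k = 0, 1, …, 3, update dist[i][j] ← min(dist[i][j], dist[i][k] + dist[k][j]). The final matrix gives, for each (i, j), the minimum total weight of any directed path from i to j (possibly empty when i = j).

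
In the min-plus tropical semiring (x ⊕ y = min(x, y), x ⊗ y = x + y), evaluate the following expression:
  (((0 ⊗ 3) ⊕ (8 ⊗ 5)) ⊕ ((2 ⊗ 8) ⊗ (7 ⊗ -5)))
(((0 ⊗ 3) ⊕ (8 ⊗ 5)) ⊕ ((2 ⊗ 8) ⊗ (7 ⊗ -5))) = 3

Expand innermost to outermost. Recall ⊕ takes the minimum of its arguments and ⊗ takes their sum. Working out the expression (((0 ⊗ 3) ⊕ (8 ⊗ 5)) ⊕ ((2 ⊗ 8) ⊗ (7 ⊗ -5))) gives 3.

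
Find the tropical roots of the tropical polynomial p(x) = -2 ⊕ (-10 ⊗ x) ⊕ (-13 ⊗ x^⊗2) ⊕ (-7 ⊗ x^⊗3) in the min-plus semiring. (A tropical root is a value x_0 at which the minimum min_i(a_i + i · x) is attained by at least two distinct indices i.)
Roots: {-6, 3, 8}

Each tropical root is a break point of the lower envelope of the lines y = a_i + i · x (there are 4 lines, with slopes 0, 1, ..., 3). Only the lines that attain the minimum somewhere contribute to roots; other lines are dominated. Here the surviving (envelope) indices are i = 3, i = 2, i = 1, i = 0.
Intersections between consecutive envelope lines give the roots: for adjacent envelope indices i < j the intersection is x = (a_i − a_j) / (j − i). Reading off the sorted break points: {-6, 3, 8}.
Verification: at each break x_0, at least two indices attain the minimum of min_i(a_i + i · x_0).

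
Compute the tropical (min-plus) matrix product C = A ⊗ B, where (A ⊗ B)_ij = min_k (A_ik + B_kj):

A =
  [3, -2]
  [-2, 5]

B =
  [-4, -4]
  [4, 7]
A ⊗ B =
  [-1, -1]
  [-6, -6]

Apply the min-plus product entry-by-entry:
  C[0][0] = min over k of (A[0][0] + B[0][0] = 3 + -4 = -1, A[0][1] + B[1][0] = -2 + 4 = 2) = -1 (attained at k = 0)
  C[0][1] = min over k of (A[0][0] + B[0][1] = 3 + -4 = -1, A[0][1] + B[1][1] = -2 + 7 = 5) = -1 (attained at k = 0)
  C[1][0] = min over k of (A[1][0] + B[0][0] = -2 + -4 = -6, A[1][1] + B[1][0] = 5 + 4 = 9) = -6 (attained at k = 0)
  C[1][1] = min over k of (A[1][0] + B[0][1] = -2 + -4 = -6, A[1][1] + B[1][1] = 5 + 7 = 12) = -6 (attained at k = 0)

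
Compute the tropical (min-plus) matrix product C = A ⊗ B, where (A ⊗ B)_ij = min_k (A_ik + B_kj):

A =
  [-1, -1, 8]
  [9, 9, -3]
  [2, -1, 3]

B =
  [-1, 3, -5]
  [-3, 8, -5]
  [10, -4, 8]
A ⊗ B =
  [-4, 2, -6]
  [6, -7, 4]
  [-4, -1, -6]

Apply the min-plus product entry-by-entry:
  C[0][0] = min over k of (A[0][0] + B[0][0] = -1 + -1 = -2, A[0][1] + B[1][0] = -1 + -3 = -4, A[0][2] + B[2][0] = 8 + 10 = 18) = -4 (attained at k = 1)
  C[0][1] = min over k of (A[0][0] + B[0][1] = -1 + 3 = 2, A[0][1] + B[1][1] = -1 + 8 = 7, A[0][2] + B[2][1] = 8 + -4 = 4) = 2 (attained at k = 0)
  C[0][2] = min over k of (A[0][0] + B[0][2] = -1 + -5 = -6, A[0][1] + B[1][2] = -1 + -5 = -6, A[0][2] + B[2][2] = 8 + 8 = 16) = -6 (attained at k = 0)
  C[1][0] = min over k of (A[1][0] + B[0][0] = 9 + -1 = 8, A[1][1] + B[1][0] = 9 + -3 = 6, A[1][2] + B[2][0] = -3 + 10 = 7) = 6 (attained at k = 1)
  C[1][1] = min over k of (A[1][0] + B[0][1] = 9 + 3 = 12, A[1][1] + B[1][1] = 9 + 8 = 17, A[1][2] + B[2][1] = -3 + -4 = -7) = -7 (attained at k = 2)
  C[1][2] = min over k of (A[1][0] + B[0][2] = 9 + -5 = 4, A[1][1] + B[1][2] = 9 + -5 = 4, A[1][2] + B[2][2] = -3 + 8 = 5) = 4 (attained at k = 0)
  C[2][0] = min over k of (A[2][0] + B[0][0] = 2 + -1 = 1, A[2][1] + B[1][0] = -1 + -3 = -4, A[2][2] + B[2][0] = 3 + 10 = 13) = -4 (attained at k = 1)
  C[2][1] = min over k of (A[2][0] + B[0][1] = 2 + 3 = 5, A[2][1] + B[1][1] = -1 + 8 = 7, A[2][2] + B[2][1] = 3 + -4 = -1) = -1 (attained at k = 2)
  C[2][2] = min over k of (A[2][0] + B[0][2] = 2 + -5 = -3, A[2][1] + B[1][2] = -1 + -5 = -6, A[2][2] + B[2][2] = 3 + 8 = 11) = -6 (attained at k = 1)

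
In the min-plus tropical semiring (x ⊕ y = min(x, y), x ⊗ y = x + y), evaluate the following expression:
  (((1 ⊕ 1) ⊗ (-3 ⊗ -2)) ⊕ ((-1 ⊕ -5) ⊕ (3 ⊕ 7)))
(((1 ⊕ 1) ⊗ (-3 ⊗ -2)) ⊕ ((-1 ⊕ -5) ⊕ (3 ⊕ 7))) = -5

Expand innermost to outermost. Recall ⊕ takes the minimum of its arguments and ⊗ takes their sum. Working out the expression (((1 ⊕ 1) ⊗ (-3 ⊗ -2)) ⊕ ((-1 ⊕ -5) ⊕ (3 ⊕ 7))) gives -5.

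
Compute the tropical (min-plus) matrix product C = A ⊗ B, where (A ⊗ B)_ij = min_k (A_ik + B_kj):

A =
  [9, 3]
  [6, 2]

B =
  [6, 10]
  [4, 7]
A ⊗ B =
  [7, 10]
  [6, 9]

Apply the min-plus product entry-by-entry:
  C[0][0] = min over k of (A[0][0] + B[0][0] = 9 + 6 = 15, A[0][1] + B[1][0] = 3 + 4 = 7) = 7 (attained at k = 1)
  C[0][1] = min over k of (A[0][0] + B[0][1] = 9 + 10 = 19, A[0][1] + B[1][1] = 3 + 7 = 10) = 10 (attained at k = 1)
  C[1][0] = min over k of (A[1][0] + B[0][0] = 6 + 6 = 12, A[1][1] + B[1][0] = 2 + 4 = 6) = 6 (attained at k = 1)
  C[1][1] = min over k of (A[1][0] + B[0][1] = 6 + 10 = 16, A[1][1] + B[1][1] = 2 + 7 = 9) = 9 (attained at k = 1)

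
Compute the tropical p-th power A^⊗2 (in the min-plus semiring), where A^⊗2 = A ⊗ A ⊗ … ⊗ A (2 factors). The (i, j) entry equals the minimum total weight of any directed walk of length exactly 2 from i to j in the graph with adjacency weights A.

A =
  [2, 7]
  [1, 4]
A^⊗2 =
  [4, 9]
  [3, 8]

Each entry (A^⊗2)_ij equals the minimum over all length-2 walks i = v_0 → v_1 → … → v_2 = j of Σ_t A[v_t][v_{t+1}]. For example, for (i, j) = (0, 1) we minimise over 2 possible intermediate vertex sequences; the minimum is 9, attained along the walk 0 → 0 → 1.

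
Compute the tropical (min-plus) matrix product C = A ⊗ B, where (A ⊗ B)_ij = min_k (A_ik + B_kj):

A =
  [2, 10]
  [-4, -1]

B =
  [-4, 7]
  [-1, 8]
A ⊗ B =
  [-2, 9]
  [-8, 3]

Apply the min-plus product entry-by-entry:
  C[0][0] = min over k of (A[0][0] + B[0][0] = 2 + -4 = -2, A[0][1] + B[1][0] = 10 + -1 = 9) = -2 (attained at k = 0)
  C[0][1] = min over k of (A[0][0] + B[0][1] = 2 + 7 = 9, A[0][1] + B[1][1] = 10 + 8 = 18) = 9 (attained at k = 0)
  C[1][0] = min over k of (A[1][0] + B[0][0] = -4 + -4 = -8, A[1][1] + B[1][0] = -1 + -1 = -2) = -8 (attained at k = 0)
  C[1][1] = min over k of (A[1][0] + B[0][1] = -4 + 7 = 3, A[1][1] + B[1][1] = -1 + 8 = 7) = 3 (attained at k = 0)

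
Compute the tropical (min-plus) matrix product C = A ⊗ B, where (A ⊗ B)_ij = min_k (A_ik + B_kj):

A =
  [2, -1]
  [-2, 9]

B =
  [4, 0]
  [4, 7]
A ⊗ B =
  [3, 2]
  [2, -2]

Apply the min-plus product entry-by-entry:
  C[0][0] = min over k of (A[0][0] + B[0][0] = 2 + 4 = 6, A[0][1] + B[1][0] = -1 + 4 = 3) = 3 (attained at k = 1)
  C[0][1] = min over k of (A[0][0] + B[0][1] = 2 + 0 = 2, A[0][1] + B[1][1] = -1 + 7 = 6) = 2 (attained at k = 0)
  C[1][0] = min over k of (A[1][0] + B[0][0] = -2 + 4 = 2, A[1][1] + B[1][0] = 9 + 4 = 13) = 2 (attained at k = 0)
  C[1][1] = min over k of (A[1][0] + B[0][1] = -2 + 0 = -2, A[1][1] + B[1][1] = 9 + 7 = 16) = -2 (attained at k = 0)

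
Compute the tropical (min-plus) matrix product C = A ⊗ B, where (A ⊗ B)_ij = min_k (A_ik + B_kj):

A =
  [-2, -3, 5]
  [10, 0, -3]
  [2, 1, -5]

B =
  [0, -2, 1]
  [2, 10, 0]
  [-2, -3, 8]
A ⊗ B =
  [-2, -4, -3]
  [-5, -6, 0]
  [-7, -8, 1]

Apply the min-plus product entry-by-entry:
  C[0][0] = min over k of (A[0][0] + B[0][0] = -2 + 0 = -2, A[0][1] + B[1][0] = -3 + 2 = -1, A[0][2] + B[2][0] = 5 + -2 = 3) = -2 (attained at k = 0)
  C[0][1] = min over k of (A[0][0] + B[0][1] = -2 + -2 = -4, A[0][1] + B[1][1] = -3 + 10 = 7, A[0][2] + B[2][1] = 5 + -3 = 2) = -4 (attained at k = 0)
  C[0][2] = min over k of (A[0][0] + B[0][2] = -2 + 1 = -1, A[0][1] + B[1][2] = -3 + 0 = -3, A[0][2] + B[2][2] = 5 + 8 = 13) = -3 (attained at k = 1)
  C[1][0] = min over k of (A[1][0] + B[0][0] = 10 + 0 = 10, A[1][1] + B[1][0] = 0 + 2 = 2, A[1][2] + B[2][0] = -3 + -2 = -5) = -5 (attained at k = 2)
  C[1][1] = min over k of (A[1][0] + B[0][1] = 10 + -2 = 8, A[1][1] + B[1][1] = 0 + 10 = 10, A[1][2] + B[2][1] = -3 + -3 = -6) = -6 (attained at k = 2)
  C[1][2] = min over k of (A[1][0] + B[0][2] = 10 + 1 = 11, A[1][1] + B[1][2] = 0 + 0 = 0, A[1][2] + B[2][2] = -3 + 8 = 5) = 0 (attained at k = 1)
  C[2][0] = min over k of (A[2][0] + B[0][0] = 2 + 0 = 2, A[2][1] + B[1][0] = 1 + 2 = 3, A[2][2] + B[2][0] = -5 + -2 = -7) = -7 (attained at k = 2)
  C[2][1] = min over k of (A[2][0] + B[0][1] = 2 + -2 = 0, A[2][1] + B[1][1] = 1 + 10 = 11, A[2][2] + B[2][1] = -5 + -3 = -8) = -8 (attained at k = 2)
  C[2][2] = min over k of (A[2][0] + B[0][2] = 2 + 1 = 3, A[2][1] + B[1][2] = 1 + 0 = 1, A[2][2] + B[2][2] = -5 + 8 = 3) = 1 (attained at k = 1)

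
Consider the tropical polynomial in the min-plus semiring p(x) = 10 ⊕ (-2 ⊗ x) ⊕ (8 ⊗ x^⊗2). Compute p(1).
p(1) = -1

A tropical monomial a ⊗ x^⊗i evaluates to a + i · x. Evaluating each term at x = 1:
  Term 0 contributes 10 + 0 · 1 = 10
  Term 1 contributes -2 + 1 · 1 = -1
  Term 2 contributes 8 + 2 · 1 = 10
p(1) = ⊕ of these = min[10, -1, 10] = -1.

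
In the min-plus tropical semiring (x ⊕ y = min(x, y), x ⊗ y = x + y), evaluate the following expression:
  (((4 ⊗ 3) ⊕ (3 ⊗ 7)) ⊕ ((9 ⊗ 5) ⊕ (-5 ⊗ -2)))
(((4 ⊗ 3) ⊕ (3 ⊗ 7)) ⊕ ((9 ⊗ 5) ⊕ (-5 ⊗ -2))) = -7

Expand innermost to outermost. Recall ⊕ takes the minimum of its arguments and ⊗ takes their sum. Working out the expression (((4 ⊗ 3) ⊕ (3 ⊗ 7)) ⊕ ((9 ⊗ 5) ⊕ (-5 ⊗ -2))) gives -7.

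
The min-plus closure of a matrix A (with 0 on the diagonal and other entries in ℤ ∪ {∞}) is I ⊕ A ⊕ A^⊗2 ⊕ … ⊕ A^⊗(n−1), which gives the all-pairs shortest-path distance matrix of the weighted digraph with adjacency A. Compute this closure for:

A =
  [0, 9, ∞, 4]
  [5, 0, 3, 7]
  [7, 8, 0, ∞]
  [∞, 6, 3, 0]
Closure =
  [0, 9, 7, 4]
  [5, 0, 3, 7]
  [7, 8, 0, 11]
  [10, 6, 3, 0]

This is the Floyd-Warshall all-pairs shortest-path computation. For each intermediate vertex k = 0, 1, …, 3, update dist[i][j] ← min(dist[i][j], dist[i][k] + dist[k][j]). The final matrix gives, for each (i, j), the minimum total weight of any directed path from i to j (possibly empty when i = j).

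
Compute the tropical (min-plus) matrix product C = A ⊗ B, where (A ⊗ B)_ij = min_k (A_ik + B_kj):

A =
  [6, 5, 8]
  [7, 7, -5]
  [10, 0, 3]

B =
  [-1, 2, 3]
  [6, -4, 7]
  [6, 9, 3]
A ⊗ B =
  [5, 1, 9]
  [1, 3, -2]
  [6, -4, 6]

Apply the min-plus product entry-by-entry:
  C[0][0] = min over k of (A[0][0] + B[0][0] = 6 + -1 = 5, A[0][1] + B[1][0] = 5 + 6 = 11, A[0][2] + B[2][0] = 8 + 6 = 14) = 5 (attained at k = 0)
  C[0][1] = min over k of (A[0][0] + B[0][1] = 6 + 2 = 8, A[0][1] + B[1][1] = 5 + -4 = 1, A[0][2] + B[2][1] = 8 + 9 = 17) = 1 (attained at k = 1)
  C[0][2] = min over k of (A[0][0] + B[0][2] = 6 + 3 = 9, A[0][1] + B[1][2] = 5 + 7 = 12, A[0][2] + B[2][2] = 8 + 3 = 11) = 9 (attained at k = 0)
  C[1][0] = min over k of (A[1][0] + B[0][0] = 7 + -1 = 6, A[1][1] + B[1][0] = 7 + 6 = 13, A[1][2] + B[2][0] = -5 + 6 = 1) = 1 (attained at k = 2)
  C[1][1] = min over k of (A[1][0] + B[0][1] = 7 + 2 = 9, A[1][1] + B[1][1] = 7 + -4 = 3, A[1][2] + B[2][1] = -5 + 9 = 4) = 3 (attained at k = 1)
  C[1][2] = min over k of (A[1][0] + B[0][2] = 7 + 3 = 10, A[1][1] + B[1][2] = 7 + 7 = 14, A[1][2] + B[2][2] = -5 + 3 = -2) = -2 (attained at k = 2)
  C[2][0] = min over k of (A[2][0] + B[0][0] = 10 + -1 = 9, A[2][1] + B[1][0] = 0 + 6 = 6, A[2][2] + B[2][0] = 3 + 6 = 9) = 6 (attained at k = 1)
  C[2][1] = min over k of (A[2][0] + B[0][1] = 10 + 2 = 12, A[2][1] + B[1][1] = 0 + -4 = -4, A[2][2] + B[2][1] = 3 + 9 = 12) = -4 (attained at k = 1)
  C[2][2] = min over k of (A[2][0] + B[0][2] = 10 + 3 = 13, A[2][1] + B[1][2] = 0 + 7 = 7, A[2][2] + B[2][2] = 3 + 3 = 6) = 6 (attained at k = 2)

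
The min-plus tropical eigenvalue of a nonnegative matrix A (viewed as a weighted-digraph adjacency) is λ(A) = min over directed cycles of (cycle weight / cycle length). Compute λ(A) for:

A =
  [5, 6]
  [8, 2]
λ(A) = 2

Enumerate directed cycles and compute their means (weight / length). Sample:
  cycle 0 → 0: weight = 5, length = 1, mean = 5/1 ≈ 5.000
  cycle 1 → 1: weight = 2, length = 1, mean = 2/1 ≈ 2.000
  cycle 0 → 1 → 0: weight = 14, length = 2, mean = 14/2 ≈ 7.000
  cycle 1 → 0 → 1: weight = 14, length = 2, mean = 14/2 ≈ 7.000
Minimum mean = 2.000, attained e.g. along the cycle 1 → 1 with weight 2 and length 1. So λ(A) = 2/1 = 2.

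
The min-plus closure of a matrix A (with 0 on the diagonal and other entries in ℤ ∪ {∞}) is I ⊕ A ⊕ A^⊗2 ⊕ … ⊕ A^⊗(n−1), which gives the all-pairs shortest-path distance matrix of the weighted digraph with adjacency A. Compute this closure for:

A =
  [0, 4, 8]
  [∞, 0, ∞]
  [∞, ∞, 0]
Closure =
  [0, 4, 8]
  [∞, 0, ∞]
  [∞, ∞, 0]

This is the Floyd-Warshall all-pairs shortest-path computation. For each intermediate vertex k = 0, 1, …, 2, update dist[i][j] ← min(dist[i][j], dist[i][k] + dist[k][j]). The final matrix gives, for each (i, j), the minimum total weight of any directed path from i to j (possibly empty when i = j).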